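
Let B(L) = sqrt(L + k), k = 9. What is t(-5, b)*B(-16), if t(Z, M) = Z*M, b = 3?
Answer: -15*I*sqrt(7) ≈ -39.686*I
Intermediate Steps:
B(L) = sqrt(9 + L) (B(L) = sqrt(L + 9) = sqrt(9 + L))
t(Z, M) = M*Z
t(-5, b)*B(-16) = (3*(-5))*sqrt(9 - 16) = -15*I*sqrt(7)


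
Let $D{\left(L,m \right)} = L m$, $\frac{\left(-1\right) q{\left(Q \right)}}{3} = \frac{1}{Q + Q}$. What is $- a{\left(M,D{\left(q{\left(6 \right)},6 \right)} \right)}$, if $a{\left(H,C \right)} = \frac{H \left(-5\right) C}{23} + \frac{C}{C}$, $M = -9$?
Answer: $\frac{89}{46} \approx 1.9348$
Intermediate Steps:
$q{\left(Q \right)} = - \frac{3}{2 Q}$ ($q{\left(Q \right)} = - \frac{3}{Q + Q} = - \frac{3}{2 Q}$)
$a{\left(H,C \right)} = 1 - \frac{5 C H}{23}$ ($a{\left(H,C \right)} = - 5 H C \frac{1}{23} + 1 = - 5 C H \frac{1}{23} + 1 = - \frac{5 C H}{23} + 1 = 1 - \frac{5 C H}{23}$)
$- a{\left(M,D{\left(q{\left(6 \right)},6 \right)} \right)} = - (1 - \frac{5}{23} - \frac{3}{2 \cdot 6} \cdot 6 \left(-9\right)) = - (1 - \frac{5}{23} \left(- \frac{3}{2}\right) \frac{1}{6} \cdot 6 \left(-9\right)) = - (1 - \frac{5}{23} \left(\left(- \frac{1}{4}\right) 6\right) \left(-9\right)) = - (1 - \left(- \frac{15}{46}\right) \left(-9\right)) = - (1 - \frac{135}{46}) = \left(-1\right) \left(- \frac{89}{46}\right) = \frac{89}{46}$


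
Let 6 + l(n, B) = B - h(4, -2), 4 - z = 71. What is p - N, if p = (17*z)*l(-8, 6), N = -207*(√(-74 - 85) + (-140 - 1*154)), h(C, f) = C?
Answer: -56302 + 207*I*√159 ≈ -56302.0 + 2610.2*I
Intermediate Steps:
z = -67 (z = 4 - 1*71 = 4 - 71 = -67)
l(n, B) = -10 + B (l(n, B) = -6 + (B - 1*4) = -6 + (B - 4) = -6 + (-4 + B) = -10 + B)
N = 60858 - 207*I*√159 (N = -207*(√(-159) + (-140 - 154)) = -207*(I*√159 - 294) = -207*(-294 + I*√159) = 60858 - 207*I*√159 ≈ 60858.0 - 2610.2*I)
p = 4556 (p = (17*(-67))*(-10 + 6) = -1139*(-4) = 4556)
p - N = 4556 - (60858 - 207*I*√159) = 4556 + (-60858 + 207*I*√159) = -56302 + 207*I*√159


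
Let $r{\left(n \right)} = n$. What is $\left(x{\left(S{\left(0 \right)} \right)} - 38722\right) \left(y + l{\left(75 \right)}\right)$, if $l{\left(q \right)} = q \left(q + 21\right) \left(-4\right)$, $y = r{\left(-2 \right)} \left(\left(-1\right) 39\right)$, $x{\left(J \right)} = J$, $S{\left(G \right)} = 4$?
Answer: $1112058396$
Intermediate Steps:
$y = 78$ ($y = - 2 \left(\left(-1\right) 39\right) = \left(-2\right) \left(-39\right) = 78$)
$l{\left(q \right)} = - 4 q \left(21 + q\right)$ ($l{\left(q \right)} = q \left(21 + q\right) \left(-4\right) = - 4 q \left(21 + q\right)$)
$\left(x{\left(S{\left(0 \right)} \right)} - 38722\right) \left(y + l{\left(75 \right)}\right) = \left(4 - 38722\right) \left(78 - 300 \left(21 + 75\right)\right) = - 38718 \left(78 - 300 \cdot 96\right) = - 38718 \left(78 - 28800\right) = \left(-38718\right) \left(-28722\right) = 1112058396$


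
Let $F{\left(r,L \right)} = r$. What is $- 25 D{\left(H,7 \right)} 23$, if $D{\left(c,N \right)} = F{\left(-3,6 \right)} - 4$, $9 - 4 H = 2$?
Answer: $4025$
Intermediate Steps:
$H = \frac{7}{4}$ ($H = \frac{9}{4} - \frac{1}{2} = \frac{7}{4} \approx 1.75$)
$D{\left(c,N \right)} = -7$ ($D{\left(c,N \right)} = -3 - 4 = -7$)
$- 25 D{\left(H,7 \right)} 23 = \left(-25\right) \left(-7\right) 23 = 175 \cdot 23 = 4025$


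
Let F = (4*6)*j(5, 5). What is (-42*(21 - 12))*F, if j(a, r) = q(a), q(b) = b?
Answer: -45360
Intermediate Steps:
j(a, r) = a
F = 120 (F = (4*6)*5 = 24*5 = 120)
(-42*(21 - 12))*F = -42*(21 - 12)*120 = -42*9*120 = -378*120 = -45360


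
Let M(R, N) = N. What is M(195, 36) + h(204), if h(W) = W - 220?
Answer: 20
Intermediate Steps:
h(W) = -220 + W
M(195, 36) + h(204) = 36 + (-220 + 204) = 36 - 16 = 20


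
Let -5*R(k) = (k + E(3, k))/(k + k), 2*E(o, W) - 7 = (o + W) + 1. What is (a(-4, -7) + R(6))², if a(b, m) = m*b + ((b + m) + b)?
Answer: 2343961/14400 ≈ 162.78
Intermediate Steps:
E(o, W) = 4 + W/2 + o/2 (E(o, W) = 7/2 + ((o + W) + 1)/2 = 7/2 + ((W + o) + 1)/2 = 7/2 + (1 + W + o)/2 = 7/2 + (½ + W/2 + o/2) = 4 + W/2 + o/2)
a(b, m) = m + 2*b + b*m (a(b, m) = b*m + (m + 2*b) = m + 2*b + b*m)
R(k) = -(11/2 + 3*k/2)/(10*k) (R(k) = -(k + (4 + k/2 + (½)*3))/(5*(k + k)) = -(k + (4 + k/2 + 3/2))/(5*(2*k)) = -(k + (11/2 + k/2))*1/(2*k)/5 = -(11/2 + 3*k/2)*1/(2*k)/5 = -(11/2 + 3*k/2)/(10*k))
(a(-4, -7) + R(6))² = ((-7 + 2*(-4) - 4*(-7)) + (1/20)*(-11 - 3*6)/6)² = ((-7 - 8 + 28) + (1/20)*(⅙)*(-11 - 18))² = (13 + (1/20)*(⅙)*(-29))² = (13 - 29/120)² = (1531/120)² = 2343961/14400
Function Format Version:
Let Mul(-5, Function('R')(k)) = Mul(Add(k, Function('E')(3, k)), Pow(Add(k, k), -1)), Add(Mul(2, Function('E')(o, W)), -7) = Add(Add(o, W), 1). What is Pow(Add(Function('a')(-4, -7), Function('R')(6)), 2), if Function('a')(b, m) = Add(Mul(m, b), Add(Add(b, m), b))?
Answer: Rational(2343961, 14400) ≈ 162.78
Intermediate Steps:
Function('E')(o, W) = Add(4, Mul(Rational(1, 2), W), Mul(Rational(1, 2), o)) (Function('E')(o, W) = Add(Rational(7, 2), Mul(Rational(1, 2), Add(Add(o, W), 1))) = Add(Rational(7, 2), Mul(Rational(1, 2), Add(Add(W, o), 1))) = Add(Rational(7, 2), Mul(Rational(1, 2), Add(1, W, o))) = Add(Rational(7, 2), Add(Rational(1, 2), Mul(Rational(1, 2), W), Mul(Rational(1, 2), o))) = Add(4, Mul(Rational(1, 2), W), Mul(Rational(1, 2), o)))
Function('a')(b, m) = Add(m, Mul(2, b), Mul(b, m)) (Function('a')(b, m) = Add(Mul(b, m), Add(m, Mul(2, b))) = Add(m, Mul(2, b), Mul(b, m)))
Function('R')(k) = Mul(Rational(-1, 10), Pow(k, -1), Add(Rational(11, 2), Mul(Rational(3, 2), k))) (Function('R')(k) = Mul(Rational(-1, 5), Mul(Add(k, Add(4, Mul(Rational(1, 2), k), Mul(Rational(1, 2), 3))), Pow(Add(k, k), -1))) = Mul(Rational(-1, 5), Mul(Add(k, Add(4, Mul(Rational(1, 2), k), Rational(3, 2))), Pow(Mul(2, k), -1))) = Mul(Rational(-1, 5), Mul(Add(k, Add(Rational(11, 2), Mul(Rational(1, 2), k))), Mul(Rational(1, 2), Pow(k, -1)))) = Mul(Rational(-1, 5), Mul(Add(Rational(11, 2), Mul(Rational(3, 2), k)), Mul(Rational(1, 2), Pow(k, -1)))) = Mul(Rational(-1, 5), Mul(Rational(1, 2), Pow(k, -1), Add(Rational(11, 2), Mul(Rational(3, 2), k)))) = Mul(Rational(-1, 10), Pow(k, -1), Add(Rational(11, 2), Mul(Rational(3, 2), k))))
Pow(Add(Function('a')(-4, -7), Function('R')(6)), 2) = Pow(Add(Add(-7, Mul(2, -4), Mul(-4, -7)), Mul(Rational(1, 20), Pow(6, -1), Add(-11, Mul(-3, 6)))), 2) = Pow(Add(Add(-7, -8, 28), Mul(Rational(1, 20), Rational(1, 6), Add(-11, -18))), 2) = Pow(Add(13, Mul(Rational(1, 20), Rational(1, 6), -29)), 2) = Pow(Add(13, Rational(-29, 120)), 2) = Pow(Rational(1531, 120), 2) = Rational(2343961, 14400)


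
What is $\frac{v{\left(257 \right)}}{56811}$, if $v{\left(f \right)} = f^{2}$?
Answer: $\frac{66049}{56811} \approx 1.1626$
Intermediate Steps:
$\frac{v{\left(257 \right)}}{56811} = \frac{257^{2}}{56811} = 66049 \cdot \frac{1}{56811} = \frac{66049}{56811}$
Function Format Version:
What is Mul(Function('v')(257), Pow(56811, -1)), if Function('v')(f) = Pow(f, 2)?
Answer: Rational(66049, 56811) ≈ 1.1626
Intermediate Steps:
Mul(Function('v')(257), Pow(56811, -1)) = Mul(Pow(257, 2), Pow(56811, -1)) = Mul(66049, Rational(1, 56811)) = Rational(66049, 56811)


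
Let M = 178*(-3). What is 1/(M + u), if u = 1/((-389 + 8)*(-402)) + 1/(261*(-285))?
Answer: -1265883930/675982027373 ≈ -0.0018727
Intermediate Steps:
M = -534
u = -8753/1265883930 (u = -1/402/(-381) + (1/261)*(-1/285) = -1/381*(-1/402) - 1/74385 = 1/153162 - 1/74385 = -8753/1265883930 ≈ -6.9145e-6)
1/(M + u) = 1/(-534 - 8753/1265883930) = 1/(-675982027373/1265883930) = -1265883930/675982027373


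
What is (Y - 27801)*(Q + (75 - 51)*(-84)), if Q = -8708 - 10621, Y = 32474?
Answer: -99745185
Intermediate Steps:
Q = -19329
(Y - 27801)*(Q + (75 - 51)*(-84)) = (32474 - 27801)*(-19329 + (75 - 51)*(-84)) = 4673*(-19329 + 24*(-84)) = 4673*(-19329 - 2016) = 4673*(-21345) = -99745185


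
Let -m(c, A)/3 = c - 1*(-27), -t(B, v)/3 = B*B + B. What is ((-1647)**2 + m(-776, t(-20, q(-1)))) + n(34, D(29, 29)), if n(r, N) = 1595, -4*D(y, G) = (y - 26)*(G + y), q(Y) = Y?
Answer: 2716451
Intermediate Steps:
D(y, G) = -(-26 + y)*(G + y)/4 (D(y, G) = -(y - 26)*(G + y)/4 = -(-26 + y)*(G + y)/4)
t(B, v) = -3*B - 3*B**2 (t(B, v) = -3*(B*B + B) = -3*(B**2 + B) = -3*(B + B**2) = -3*B - 3*B**2)
m(c, A) = -81 - 3*c (m(c, A) = -3*(c - 1*(-27)) = -3*(c + 27) = -3*(27 + c) = -81 - 3*c)
((-1647)**2 + m(-776, t(-20, q(-1)))) + n(34, D(29, 29)) = ((-1647)**2 + (-81 - 3*(-776))) + 1595 = (2712609 + (-81 + 2328)) + 1595 = (2712609 + 2247) + 1595 = 2714856 + 1595 = 2716451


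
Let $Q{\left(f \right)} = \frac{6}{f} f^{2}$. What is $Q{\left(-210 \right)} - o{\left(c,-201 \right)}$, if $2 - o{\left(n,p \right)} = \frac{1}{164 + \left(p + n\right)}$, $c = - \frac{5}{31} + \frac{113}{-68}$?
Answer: $- \frac{103282926}{81839} \approx -1262.0$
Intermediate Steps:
$Q{\left(f \right)} = 6 f$
$c = - \frac{3843}{2108}$ ($c = \left(-5\right) \frac{1}{31} + 113 \left(- \frac{1}{68}\right) = - \frac{5}{31} - \frac{113}{68} = - \frac{3843}{2108} \approx -1.8231$)
$o{\left(n,p \right)} = 2 - \frac{1}{164 + n + p}$ ($o{\left(n,p \right)} = 2 - \frac{1}{164 + \left(p + n\right)} = 2 - \frac{1}{164 + \left(n + p\right)} = 2 - \frac{1}{164 + n + p}$)
$Q{\left(-210 \right)} - o{\left(c,-201 \right)} = 6 \left(-210\right) - \frac{327 + 2 \left(- \frac{3843}{2108}\right) + 2 \left(-201\right)}{164 - \frac{3843}{2108} - 201} = -1260 - \frac{327 - \frac{3843}{1054} - 402}{- \frac{81839}{2108}} = -1260 - \left(- \frac{2108}{81839}\right) \left(- \frac{82893}{1054}\right) = -1260 - \frac{165786}{81839} = - \frac{103282926}{81839}$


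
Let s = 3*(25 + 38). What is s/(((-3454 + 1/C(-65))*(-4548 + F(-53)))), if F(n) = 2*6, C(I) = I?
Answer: 65/5388264 ≈ 1.2063e-5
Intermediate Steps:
F(n) = 12
s = 189 (s = 3*63 = 189)
s/(((-3454 + 1/C(-65))*(-4548 + F(-53)))) = 189/(((-3454 + 1/(-65))*(-4548 + 12))) = 189/(((-3454 - 1/65)*(-4536))) = 189/((-224511/65*(-4536))) = 189/(1018381896/65) = 189*(65/1018381896) = 65/5388264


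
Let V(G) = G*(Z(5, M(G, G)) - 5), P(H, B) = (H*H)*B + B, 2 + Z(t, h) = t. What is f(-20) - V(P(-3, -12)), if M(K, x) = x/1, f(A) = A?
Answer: -260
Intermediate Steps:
M(K, x) = x (M(K, x) = x*1 = x)
Z(t, h) = -2 + t
P(H, B) = B + B*H² (P(H, B) = H²*B + B = B*H² + B = B + B*H²)
V(G) = -2*G (V(G) = G*((-2 + 5) - 5) = G*(3 - 5) = G*(-2) = -2*G)
f(-20) - V(P(-3, -12)) = -20 - (-2)*(-12*(1 + (-3)²)) = -20 - (-2)*(-12*(1 + 9)) = -20 - (-2)*(-12*10) = -20 - (-2)*(-120) = -20 - 1*240 = -20 - 240 = -260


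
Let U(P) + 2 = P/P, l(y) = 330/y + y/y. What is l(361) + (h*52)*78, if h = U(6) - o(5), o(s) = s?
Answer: -8784605/361 ≈ -24334.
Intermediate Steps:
l(y) = 1 + 330/y (l(y) = 330/y + 1 = 1 + 330/y)
U(P) = -1 (U(P) = -2 + P/P = -2 + 1 = -1)
h = -6 (h = -1 - 1*5 = -1 - 5 = -6)
l(361) + (h*52)*78 = (330 + 361)/361 - 6*52*78 = (1/361)*691 - 312*78 = 691/361 - 24336 = -8784605/361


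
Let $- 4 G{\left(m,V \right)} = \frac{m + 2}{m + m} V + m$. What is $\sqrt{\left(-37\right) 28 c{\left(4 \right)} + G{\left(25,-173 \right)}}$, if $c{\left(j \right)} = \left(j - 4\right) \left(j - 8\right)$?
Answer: $\frac{\sqrt{6842}}{20} \approx 4.1358$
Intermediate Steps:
$c{\left(j \right)} = \left(-8 + j\right) \left(-4 + j\right)$ ($c{\left(j \right)} = \left(-4 + j\right) \left(-8 + j\right) = \left(-8 + j\right) \left(-4 + j\right)$)
$G{\left(m,V \right)} = - \frac{m}{4} - \frac{V \left(2 + m\right)}{8 m}$ ($G{\left(m,V \right)} = - \frac{\frac{m + 2}{m + m} V + m}{4} = - \frac{\frac{2 + m}{2 m} V + m}{4} = - \frac{\frac{V \left(2 + m\right)}{2 m} + m}{4} = - \frac{m + \frac{V \left(2 + m\right)}{2 m}}{4} = - \frac{m}{4} - \frac{V \left(2 + m\right)}{8 m}$)
$\sqrt{\left(-37\right) 28 c{\left(4 \right)} + G{\left(25,-173 \right)}} = \sqrt{\left(-37\right) 28 \left(32 + 4^{2} - 48\right) - \left(- \frac{123}{8} - \frac{173}{100}\right)} = \sqrt{- 1036 \left(32 + 16 - 48\right) - \left(- \frac{123}{8} - \frac{173}{100}\right)} = \sqrt{\left(-1036\right) 0 + \left(- \frac{25}{4} + \frac{173}{8} + \frac{173}{100}\right)} = \sqrt{0 + \frac{3421}{200}} = \sqrt{\frac{3421}{200}} = \frac{\sqrt{6842}}{20}$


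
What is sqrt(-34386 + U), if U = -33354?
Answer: 2*I*sqrt(16935) ≈ 260.27*I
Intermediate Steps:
sqrt(-34386 + U) = sqrt(-34386 - 33354) = sqrt(-67740) = 2*I*sqrt(16935)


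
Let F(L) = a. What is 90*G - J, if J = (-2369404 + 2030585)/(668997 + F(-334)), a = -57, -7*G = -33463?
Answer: 2014628901533/4682580 ≈ 4.3024e+5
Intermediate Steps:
G = 33463/7 (G = -⅐*(-33463) = 33463/7 ≈ 4780.4)
F(L) = -57
J = -338819/668940 (J = (-2369404 + 2030585)/(668997 - 57) = -338819/668940 ≈ -0.50650)
90*G - J = 90*(33463/7) - 1*(-338819/668940) = 3011670/7 + 338819/668940 = 2014628901533/4682580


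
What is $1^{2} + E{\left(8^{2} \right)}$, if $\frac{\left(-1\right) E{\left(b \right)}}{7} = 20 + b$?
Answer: $-587$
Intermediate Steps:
$E{\left(b \right)} = -140 - 7 b$ ($E{\left(b \right)} = - 7 \left(20 + b\right) = -140 - 7 b$)
$1^{2} + E{\left(8^{2} \right)} = 1^{2} - \left(140 + 7 \cdot 8^{2}\right) = 1 - 588 = -587$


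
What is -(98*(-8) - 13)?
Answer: 797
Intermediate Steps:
-(98*(-8) - 13) = -(-784 - 13) = -1*(-797) = 797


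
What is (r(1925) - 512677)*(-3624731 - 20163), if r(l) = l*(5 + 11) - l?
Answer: 1763407006988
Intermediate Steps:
r(l) = 15*l (r(l) = l*16 - l = 16*l - l = 15*l)
(r(1925) - 512677)*(-3624731 - 20163) = (15*1925 - 512677)*(-3624731 - 20163) = (28875 - 512677)*(-3644894) = -483802*(-3644894) = 1763407006988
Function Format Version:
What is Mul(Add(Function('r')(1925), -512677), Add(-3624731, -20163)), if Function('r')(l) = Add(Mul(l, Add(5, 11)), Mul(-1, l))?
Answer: 1763407006988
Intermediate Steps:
Function('r')(l) = Mul(15, l) (Function('r')(l) = Add(Mul(l, 16), Mul(-1, l)) = Add(Mul(16, l), Mul(-1, l)) = Mul(15, l))
Mul(Add(Function('r')(1925), -512677), Add(-3624731, -20163)) = Mul(Add(Mul(15, 1925), -512677), Add(-3624731, -20163)) = Mul(Add(28875, -512677), -3644894) = Mul(-483802, -3644894) = 1763407006988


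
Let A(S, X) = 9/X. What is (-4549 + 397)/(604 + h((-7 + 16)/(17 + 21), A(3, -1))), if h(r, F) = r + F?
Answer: -157776/22619 ≈ -6.9754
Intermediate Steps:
h(r, F) = F + r
(-4549 + 397)/(604 + h((-7 + 16)/(17 + 21), A(3, -1))) = (-4549 + 397)/(604 + (9/(-1) + (-7 + 16)/(17 + 21))) = -4152/(604 + (9*(-1) + 9/38)) = -4152/(604 + (-9 + 9*(1/38))) = -4152/(604 + (-9 + 9/38)) = -4152/(604 - 333/38) = -4152/22619/38 = -4152*38/22619 = -157776/22619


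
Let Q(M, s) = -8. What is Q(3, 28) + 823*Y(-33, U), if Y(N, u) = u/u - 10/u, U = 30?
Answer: 1622/3 ≈ 540.67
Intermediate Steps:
Y(N, u) = 1 - 10/u
Q(3, 28) + 823*Y(-33, U) = -8 + 823*((-10 + 30)/30) = -8 + 823*((1/30)*20) = -8 + 823*(⅔) = -8 + 1646/3 = 1622/3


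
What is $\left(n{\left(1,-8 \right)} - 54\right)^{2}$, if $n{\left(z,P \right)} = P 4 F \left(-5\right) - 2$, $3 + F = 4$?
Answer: $10816$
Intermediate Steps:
$F = 1$ ($F = -3 + 4 = 1$)
$n{\left(z,P \right)} = -2 - 20 P$ ($n{\left(z,P \right)} = P 4 \cdot 1 \left(-5\right) - 2 = 4 P 1 \left(-5\right) - 2 = 4 P \left(-5\right) - 2 = - 20 P - 2 = -2 - 20 P$)
$\left(n{\left(1,-8 \right)} - 54\right)^{2} = \left(\left(-2 - -160\right) - 54\right)^{2} = \left(\left(-2 + 160\right) - 54\right)^{2} = \left(158 - 54\right)^{2} = 104^{2} = 10816$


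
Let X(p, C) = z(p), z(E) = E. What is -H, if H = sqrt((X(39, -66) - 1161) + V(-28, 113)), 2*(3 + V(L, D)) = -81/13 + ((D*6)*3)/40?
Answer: -9*I*sqrt(920270)/260 ≈ -33.207*I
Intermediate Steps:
X(p, C) = p
V(L, D) = -159/26 + 9*D/40 (V(L, D) = -3 + (-81/13 + ((D*6)*3)/40)/2 = -3 + (-81*1/13 + ((6*D)*3)*(1/40))/2 = -3 + (-81/13 + (18*D)*(1/40))/2 = -3 + (-81/13 + 9*D/20)/2 = -3 + (-81/26 + 9*D/40) = -159/26 + 9*D/40)
H = 9*I*sqrt(920270)/260 (H = sqrt((39 - 1161) + (-159/26 + (9/40)*113)) = sqrt(-1122 + (-159/26 + 1017/40)) = sqrt(-1122 + 10041/520) = sqrt(-573399/520) = 9*I*sqrt(920270)/260 ≈ 33.207*I)
-H = -9*I*sqrt(920270)/260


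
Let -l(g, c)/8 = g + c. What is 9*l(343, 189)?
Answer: -38304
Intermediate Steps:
l(g, c) = -8*c - 8*g (l(g, c) = -8*(g + c) = -8*(c + g) = -8*c - 8*g)
9*l(343, 189) = 9*(-8*189 - 8*343) = 9*(-1512 - 2744) = 9*(-4256) = -38304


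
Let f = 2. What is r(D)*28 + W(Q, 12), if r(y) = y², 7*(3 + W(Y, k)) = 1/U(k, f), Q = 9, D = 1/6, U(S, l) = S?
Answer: -557/252 ≈ -2.2103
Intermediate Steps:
D = ⅙ ≈ 0.16667
W(Y, k) = -3 + 1/(7*k)
r(D)*28 + W(Q, 12) = (⅙)²*28 + (-3 + (⅐)/12) = (1/36)*28 + (-3 + (⅐)*(1/12)) = 7/9 + (-3 + 1/84) = 7/9 - 251/84 = -557/252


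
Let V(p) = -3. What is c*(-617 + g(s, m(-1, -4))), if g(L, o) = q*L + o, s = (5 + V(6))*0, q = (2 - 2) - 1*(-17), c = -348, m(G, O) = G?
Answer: 215064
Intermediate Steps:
q = 17 (q = 0 + 17 = 17)
s = 0 (s = (5 - 3)*0 = 2*0 = 0)
g(L, o) = o + 17*L (g(L, o) = 17*L + o = o + 17*L)
c*(-617 + g(s, m(-1, -4))) = -348*(-617 + (-1 + 17*0)) = -348*(-617 + (-1 + 0)) = -348*(-617 - 1) = -348*(-618) = 215064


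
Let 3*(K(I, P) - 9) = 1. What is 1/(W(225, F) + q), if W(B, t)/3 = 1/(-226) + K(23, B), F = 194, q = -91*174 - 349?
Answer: -226/3651033 ≈ -6.1900e-5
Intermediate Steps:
K(I, P) = 28/3 (K(I, P) = 9 + (⅓)*1 = 9 + ⅓ = 28/3)
q = -16183 (q = -15834 - 349 = -16183)
W(B, t) = 6325/226 (W(B, t) = 3*(1/(-226) + 28/3) = 3*(-1/226 + 28/3) = 3*(6325/678) = 6325/226)
1/(W(225, F) + q) = 1/(6325/226 - 16183) = 1/(-3651033/226) = -226/3651033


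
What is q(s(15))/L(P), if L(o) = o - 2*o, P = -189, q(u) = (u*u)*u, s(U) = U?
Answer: 125/7 ≈ 17.857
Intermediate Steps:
q(u) = u**3 (q(u) = u**2*u = u**3)
L(o) = -o
q(s(15))/L(P) = 15**3/((-1*(-189))) = 3375/189 = 3375*(1/189) = 125/7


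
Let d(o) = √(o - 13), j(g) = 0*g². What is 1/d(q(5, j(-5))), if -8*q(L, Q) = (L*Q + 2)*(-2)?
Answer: -I*√2/5 ≈ -0.28284*I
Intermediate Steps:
j(g) = 0
q(L, Q) = ½ + L*Q/4 (q(L, Q) = -(L*Q + 2)*(-2)/8 = -(2 + L*Q)*(-2)/8 = -(-4 - 2*L*Q)/8 = ½ + L*Q/4)
d(o) = √(-13 + o)
1/d(q(5, j(-5))) = 1/(√(-13 + (½ + (¼)*5*0))) = 1/(√(-13 + (½ + 0))) = 1/(√(-13 + ½)) = 1/(√(-25/2)) = 1/(5*I*√2/2) = -I*√2/5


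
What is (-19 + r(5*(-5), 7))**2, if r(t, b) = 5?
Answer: 196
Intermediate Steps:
(-19 + r(5*(-5), 7))**2 = (-19 + 5)**2 = (-14)**2 = 196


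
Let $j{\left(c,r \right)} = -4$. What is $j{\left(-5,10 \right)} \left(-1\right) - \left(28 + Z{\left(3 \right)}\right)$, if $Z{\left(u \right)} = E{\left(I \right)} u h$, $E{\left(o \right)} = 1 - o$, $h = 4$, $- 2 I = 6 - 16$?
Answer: $24$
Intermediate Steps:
$I = 5$ ($I = - \frac{6 - 16}{2} = \left(- \frac{1}{2}\right) \left(-10\right) = 5$)
$Z{\left(u \right)} = - 16 u$ ($Z{\left(u \right)} = \left(1 - 5\right) u 4 = - 4 u 4 = - 16 u$)
$j{\left(-5,10 \right)} \left(-1\right) - \left(28 + Z{\left(3 \right)}\right) = \left(-4\right) \left(-1\right) - \left(28 - 48\right) = 4 - -20 = 4 + \left(-28 + 48\right) = 4 + 20 = 24$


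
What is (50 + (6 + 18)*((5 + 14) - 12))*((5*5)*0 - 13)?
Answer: -2834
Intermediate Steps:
(50 + (6 + 18)*((5 + 14) - 12))*((5*5)*0 - 13) = (50 + 24*(19 - 12))*(25*0 - 13) = (50 + 24*7)*(0 - 13) = (50 + 168)*(-13) = 218*(-13) = -2834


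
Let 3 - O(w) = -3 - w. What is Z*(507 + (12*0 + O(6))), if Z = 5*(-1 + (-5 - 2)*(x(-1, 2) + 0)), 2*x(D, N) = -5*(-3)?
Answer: -277665/2 ≈ -1.3883e+5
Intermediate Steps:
x(D, N) = 15/2 (x(D, N) = (-5*(-3))/2 = (½)*15 = 15/2)
O(w) = 6 + w (O(w) = 3 - (-3 - w) = 3 + (3 + w) = 6 + w)
Z = -535/2 (Z = 5*(-1 + (-5 - 2)*(15/2 + 0)) = 5*(-1 - 7*15/2) = 5*(-1 - 105/2) = 5*(-107/2) = -535/2 ≈ -267.50)
Z*(507 + (12*0 + O(6))) = -535*(507 + (12*0 + (6 + 6)))/2 = -535*(507 + (0 + 12))/2 = -535*(507 + 12)/2 = -535/2*519 = -277665/2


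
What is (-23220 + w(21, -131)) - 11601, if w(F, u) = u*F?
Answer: -37572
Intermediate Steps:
w(F, u) = F*u
(-23220 + w(21, -131)) - 11601 = (-23220 + 21*(-131)) - 11601 = (-23220 - 2751) - 11601 = -25971 - 11601 = -37572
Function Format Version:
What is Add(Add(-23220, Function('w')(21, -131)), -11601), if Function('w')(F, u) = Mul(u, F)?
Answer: -37572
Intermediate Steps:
Function('w')(F, u) = Mul(F, u)
Add(Add(-23220, Function('w')(21, -131)), -11601) = Add(Add(-23220, Mul(21, -131)), -11601) = Add(Add(-23220, -2751), -11601) = Add(-25971, -11601) = -37572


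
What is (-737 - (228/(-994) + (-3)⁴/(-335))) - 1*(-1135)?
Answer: 66343457/166495 ≈ 398.47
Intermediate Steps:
(-737 - (228/(-994) + (-3)⁴/(-335))) - 1*(-1135) = (-737 - (228*(-1/994) + 81*(-1/335))) + 1135 = (-737 - (-114/497 - 81/335)) + 1135 = (-737 - 1*(-78447/166495)) + 1135 = (-737 + 78447/166495) + 1135 = -122628368/166495 + 1135 = 66343457/166495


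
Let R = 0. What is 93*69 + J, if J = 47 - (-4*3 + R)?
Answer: 6476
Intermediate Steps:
J = 59 (J = 47 - (-4*3 + 0) = 47 - (-12 + 0) = 47 - 1*(-12) = 47 + 12 = 59)
93*69 + J = 93*69 + 59 = 6417 + 59 = 6476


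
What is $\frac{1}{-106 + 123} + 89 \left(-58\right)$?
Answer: $- \frac{87753}{17} \approx -5161.9$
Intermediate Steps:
$\frac{1}{-106 + 123} + 89 \left(-58\right) = \frac{1}{17} - 5162 = - \frac{87753}{17}$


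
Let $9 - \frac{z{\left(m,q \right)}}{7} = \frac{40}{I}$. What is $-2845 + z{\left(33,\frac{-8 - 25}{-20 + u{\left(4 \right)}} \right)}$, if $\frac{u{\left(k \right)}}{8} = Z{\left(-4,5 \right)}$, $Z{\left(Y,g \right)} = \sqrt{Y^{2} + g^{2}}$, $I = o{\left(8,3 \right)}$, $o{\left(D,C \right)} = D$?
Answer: $-2817$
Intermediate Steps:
$I = 8$
$u{\left(k \right)} = 8 \sqrt{41}$ ($u{\left(k \right)} = 8 \sqrt{\left(-4\right)^{2} + 5^{2}} = 8 \sqrt{16 + 25} = 8 \sqrt{41}$)
$z{\left(m,q \right)} = 28$ ($z{\left(m,q \right)} = 63 - 7 \cdot \frac{40}{8} = 63 - 7 \cdot 40 \cdot \frac{1}{8} = 63 - 35 = 28$)
$-2845 + z{\left(33,\frac{-8 - 25}{-20 + u{\left(4 \right)}} \right)} = -2845 + 28 = -2817$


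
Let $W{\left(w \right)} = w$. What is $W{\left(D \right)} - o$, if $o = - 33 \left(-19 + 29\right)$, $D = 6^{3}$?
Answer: $546$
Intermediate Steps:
$D = 216$
$o = -330$ ($o = \left(-33\right) 10 = -330$)
$W{\left(D \right)} - o = 216 - -330 = 216 + 330 = 546$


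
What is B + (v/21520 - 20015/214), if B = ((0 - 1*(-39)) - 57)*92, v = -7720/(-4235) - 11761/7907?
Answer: -26980009401979973/15421307384560 ≈ -1749.5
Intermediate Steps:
v = 2246841/6697229 (v = -7720*(-1/4235) - 11761*1/7907 = 1544/847 - 11761/7907 = 2246841/6697229 ≈ 0.33549)
B = -1656 (B = ((0 + 39) - 57)*92 = (39 - 57)*92 = -18*92 = -1656)
B + (v/21520 - 20015/214) = -1656 + ((2246841/6697229)/21520 - 20015/214) = -1656 + ((2246841/6697229)*(1/21520) - 20015*1/214) = -1656 + (2246841/144124368080 - 20015/214) = -1656 - 1442324373148613/15421307384560 = -26980009401979973/15421307384560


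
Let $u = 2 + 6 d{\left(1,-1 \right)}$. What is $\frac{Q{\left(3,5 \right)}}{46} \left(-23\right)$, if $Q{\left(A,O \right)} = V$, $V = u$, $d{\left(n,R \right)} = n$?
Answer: $-4$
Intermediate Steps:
$u = 8$ ($u = 2 + 6 \cdot 1 = 2 + 6 = 8$)
$V = 8$
$Q{\left(A,O \right)} = 8$
$\frac{Q{\left(3,5 \right)}}{46} \left(-23\right) = \frac{8}{46} \left(-23\right) = 8 \cdot \frac{1}{46} \left(-23\right) = \frac{4}{23} \left(-23\right) = -4$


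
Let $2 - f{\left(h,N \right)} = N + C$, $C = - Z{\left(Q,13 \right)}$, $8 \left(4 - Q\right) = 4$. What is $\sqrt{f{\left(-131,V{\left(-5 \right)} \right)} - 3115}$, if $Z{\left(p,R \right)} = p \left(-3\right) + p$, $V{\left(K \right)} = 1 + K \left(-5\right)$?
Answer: $11 i \sqrt{26} \approx 56.089 i$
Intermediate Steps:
$Q = \frac{7}{2}$ ($Q = 4 - \frac{1}{2} = \frac{7}{2} \approx 3.5$)
$V{\left(K \right)} = 1 - 5 K$
$Z{\left(p,R \right)} = - 2 p$ ($Z{\left(p,R \right)} = - 3 p + p = - 2 p$)
$C = 7$ ($C = - \frac{\left(-2\right) 7}{2} = \left(-1\right) \left(-7\right) = 7$)
$f{\left(h,N \right)} = -5 - N$ ($f{\left(h,N \right)} = 2 - \left(N + 7\right) = 2 - \left(7 + N\right) = -5 - N$)
$\sqrt{f{\left(-131,V{\left(-5 \right)} \right)} - 3115} = \sqrt{\left(-5 - \left(1 - -25\right)\right) - 3115} = \sqrt{\left(-5 - \left(1 + 25\right)\right) - 3115} = \sqrt{\left(-5 - 26\right) - 3115} = \sqrt{-31 - 3115} = \sqrt{-3146} = 11 i \sqrt{26}$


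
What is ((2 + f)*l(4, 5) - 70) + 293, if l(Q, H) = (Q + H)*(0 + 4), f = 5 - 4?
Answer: 331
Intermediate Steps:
f = 1
l(Q, H) = 4*H + 4*Q (l(Q, H) = (H + Q)*4 = 4*H + 4*Q)
((2 + f)*l(4, 5) - 70) + 293 = ((2 + 1)*(4*5 + 4*4) - 70) + 293 = (3*(20 + 16) - 70) + 293 = (3*36 - 70) + 293 = (108 - 70) + 293 = 38 + 293 = 331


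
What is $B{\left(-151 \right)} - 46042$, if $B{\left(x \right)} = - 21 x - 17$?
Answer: $-42888$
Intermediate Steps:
$B{\left(x \right)} = -17 - 21 x$
$B{\left(-151 \right)} - 46042 = \left(-17 - -3171\right) - 46042 = \left(-17 + 3171\right) - 46042 = 3154 - 46042 = -42888$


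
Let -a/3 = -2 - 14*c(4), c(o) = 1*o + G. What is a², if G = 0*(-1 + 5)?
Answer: 30276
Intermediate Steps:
G = 0 (G = 0*4 = 0)
c(o) = o (c(o) = 1*o + 0 = o + 0 = o)
a = 174 (a = -3*(-2 - 14*4) = -3*(-2 - 56) = -3*(-58) = 174)
a² = 174² = 30276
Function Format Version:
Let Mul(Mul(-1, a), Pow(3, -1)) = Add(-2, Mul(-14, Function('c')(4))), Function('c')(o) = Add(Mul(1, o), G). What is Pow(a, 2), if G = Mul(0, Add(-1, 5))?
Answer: 30276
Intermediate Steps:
G = 0 (G = Mul(0, 4) = 0)
Function('c')(o) = o (Function('c')(o) = Add(Mul(1, o), 0) = Add(o, 0) = o)
a = 174 (a = Mul(-3, Add(-2, Mul(-14, 4))) = Mul(-3, Add(-2, -56)) = Mul(-3, -58) = 174)
Pow(a, 2) = Pow(174, 2) = 30276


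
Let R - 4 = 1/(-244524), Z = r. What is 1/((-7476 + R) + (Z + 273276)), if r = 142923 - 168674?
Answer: 244524/58698719771 ≈ 4.1657e-6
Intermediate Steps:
r = -25751
Z = -25751
R = 978095/244524 (R = 4 + 1/(-244524) = 4 - 1/244524 = 978095/244524 ≈ 4.0000)
1/((-7476 + R) + (Z + 273276)) = 1/((-7476 + 978095/244524) + (-25751 + 273276)) = 1/(-1827083329/244524 + 247525) = 1/(58698719771/244524) = 244524/58698719771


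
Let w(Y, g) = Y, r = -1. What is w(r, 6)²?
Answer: 1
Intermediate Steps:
w(r, 6)² = (-1)² = 1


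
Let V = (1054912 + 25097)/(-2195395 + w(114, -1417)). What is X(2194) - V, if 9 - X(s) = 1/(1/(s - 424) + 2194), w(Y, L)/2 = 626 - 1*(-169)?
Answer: 80864629287924/8519380654705 ≈ 9.4918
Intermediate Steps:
w(Y, L) = 1590 (w(Y, L) = 2*(626 - 1*(-169)) = 2*(626 + 169) = 2*795 = 1590)
V = -1080009/2193805 (V = (1054912 + 25097)/(-2195395 + 1590) = 1080009/(-2193805) = 1080009*(-1/2193805) = -1080009/2193805 ≈ -0.49230)
X(s) = 9 - 1/(2194 + 1/(-424 + s)) (X(s) = 9 - 1/(1/(s - 424) + 2194) = 9 - 1/(1/(-424 + s) + 2194) = 9 - 1/(2194 + 1/(-424 + s)))
X(2194) - V = (-8371871 + 19745*2194)/(-930255 + 2194*2194) - 1*(-1080009/2193805) = (-8371871 + 43320530)/(-930255 + 4813636) + 1080009/2193805 = 34948659/3883381 + 1080009/2193805 = 80864629287924/8519380654705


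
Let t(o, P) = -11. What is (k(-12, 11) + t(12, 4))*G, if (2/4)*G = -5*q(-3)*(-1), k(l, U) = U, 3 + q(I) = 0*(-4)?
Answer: 0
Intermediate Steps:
q(I) = -3 (q(I) = -3 + 0*(-4) = -3 + 0 = -3)
G = -30 (G = 2*(-5*(-3)*(-1)) = 2*(15*(-1)) = 2*(-15) = -30)
(k(-12, 11) + t(12, 4))*G = (11 - 11)*(-30) = 0*(-30) = 0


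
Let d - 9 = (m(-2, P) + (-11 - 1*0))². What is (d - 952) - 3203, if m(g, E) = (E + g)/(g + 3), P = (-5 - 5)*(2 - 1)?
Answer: -3617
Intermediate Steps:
P = -10 (P = -10*1 = -10)
m(g, E) = (E + g)/(3 + g)
d = 538 (d = 9 + ((-10 - 2)/(3 - 2) + (-11 - 1*0))² = 9 + (-12/1 + (-11 + 0))² = 9 + (1*(-12) - 11)² = 9 + (-12 - 11)² = 9 + (-23)² = 9 + 529 = 538)
(d - 952) - 3203 = (538 - 952) - 3203 = -414 - 3203 = -3617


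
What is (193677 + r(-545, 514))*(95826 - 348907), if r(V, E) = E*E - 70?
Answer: -115861241043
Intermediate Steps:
r(V, E) = -70 + E² (r(V, E) = E² - 70 = -70 + E²)
(193677 + r(-545, 514))*(95826 - 348907) = (193677 + (-70 + 514²))*(95826 - 348907) = (193677 + (-70 + 264196))*(-253081) = (193677 + 264126)*(-253081) = 457803*(-253081) = -115861241043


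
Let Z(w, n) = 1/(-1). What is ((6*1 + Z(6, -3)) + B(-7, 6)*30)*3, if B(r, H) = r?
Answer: -615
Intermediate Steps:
Z(w, n) = -1
((6*1 + Z(6, -3)) + B(-7, 6)*30)*3 = ((6*1 - 1) - 7*30)*3 = ((6 - 1) - 210)*3 = (5 - 210)*3 = -205*3 = -615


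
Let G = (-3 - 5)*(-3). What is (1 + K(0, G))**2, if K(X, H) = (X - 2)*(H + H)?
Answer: 9025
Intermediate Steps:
G = 24 (G = -8*(-3) = 24)
K(X, H) = 2*H*(-2 + X) (K(X, H) = (-2 + X)*(2*H) = 2*H*(-2 + X))
(1 + K(0, G))**2 = (1 + 2*24*(-2 + 0))**2 = (1 + 2*24*(-2))**2 = (1 - 96)**2 = (-95)**2 = 9025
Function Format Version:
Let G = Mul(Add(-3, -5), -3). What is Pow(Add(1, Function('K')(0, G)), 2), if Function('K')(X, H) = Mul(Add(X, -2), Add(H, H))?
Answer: 9025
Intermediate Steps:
G = 24 (G = Mul(-8, -3) = 24)
Function('K')(X, H) = Mul(2, H, Add(-2, X)) (Function('K')(X, H) = Mul(Add(-2, X), Mul(2, H)) = Mul(2, H, Add(-2, X)))
Pow(Add(1, Function('K')(0, G)), 2) = Pow(Add(1, Mul(2, 24, Add(-2, 0))), 2) = Pow(Add(1, Mul(2, 24, -2)), 2) = Pow(Add(1, -96), 2) = Pow(-95, 2) = 9025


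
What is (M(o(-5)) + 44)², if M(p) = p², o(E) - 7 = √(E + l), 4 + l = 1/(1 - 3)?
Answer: 20441/4 + 1169*I*√38 ≈ 5110.3 + 7206.2*I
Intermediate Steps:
l = -9/2 (l = -4 + 1/(1 - 3) = -4 + 1/(-2) = -4 - ½ = -9/2 ≈ -4.5000)
o(E) = 7 + √(-9/2 + E) (o(E) = 7 + √(E - 9/2) = 7 + √(-9/2 + E))
(M(o(-5)) + 44)² = ((7 + √(-18 + 4*(-5))/2)² + 44)² = ((7 + √(-18 - 20)/2)² + 44)² = ((7 + √(-38)/2)² + 44)² = ((7 + (I*√38)/2)² + 44)² = ((7 + I*√38/2)² + 44)² = (44 + (7 + I*√38/2)²)²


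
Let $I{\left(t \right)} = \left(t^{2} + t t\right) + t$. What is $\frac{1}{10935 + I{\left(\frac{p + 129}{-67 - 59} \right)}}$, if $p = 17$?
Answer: $\frac{3969}{43407074} \approx 9.1437 \cdot 10^{-5}$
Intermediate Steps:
$I{\left(t \right)} = t + 2 t^{2}$ ($I{\left(t \right)} = \left(t^{2} + t^{2}\right) + t = 2 t^{2} + t = t + 2 t^{2}$)
$\frac{1}{10935 + I{\left(\frac{p + 129}{-67 - 59} \right)}} = \frac{1}{10935 + \frac{17 + 129}{-67 - 59} \left(1 + 2 \frac{17 + 129}{-67 - 59}\right)} = \frac{1}{10935 + \frac{146}{-126} \left(1 + 2 \frac{146}{-126}\right)} = \frac{1}{10935 + 146 \left(- \frac{1}{126}\right) \left(1 + 2 \cdot 146 \left(- \frac{1}{126}\right)\right)} = \frac{1}{10935 - \frac{73 \left(1 + 2 \left(- \frac{73}{63}\right)\right)}{63}} = \frac{1}{10935 - \frac{73 \left(1 - \frac{146}{63}\right)}{63}} = \frac{1}{10935 - - \frac{6059}{3969}} = \frac{1}{10935 + \frac{6059}{3969}} = \frac{1}{\frac{43407074}{3969}} = \frac{3969}{43407074}$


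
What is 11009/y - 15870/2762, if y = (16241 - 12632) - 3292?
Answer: 12688034/437777 ≈ 28.983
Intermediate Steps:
y = 317 (y = 3609 - 3292 = 317)
11009/y - 15870/2762 = 11009/317 - 15870/2762 = 11009*(1/317) - 15870*1/2762 = 11009/317 - 7935/1381 = 12688034/437777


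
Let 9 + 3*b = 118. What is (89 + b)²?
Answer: 141376/9 ≈ 15708.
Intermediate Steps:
b = 109/3 (b = -3 + (⅓)*118 = -3 + 118/3 = 109/3 ≈ 36.333)
(89 + b)² = (89 + 109/3)² = (376/3)² = 141376/9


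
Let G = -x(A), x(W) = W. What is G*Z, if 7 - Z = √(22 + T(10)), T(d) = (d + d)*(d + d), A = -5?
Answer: 35 - 5*√422 ≈ -67.713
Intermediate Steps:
T(d) = 4*d² (T(d) = (2*d)*(2*d) = 4*d²)
G = 5 (G = -1*(-5) = 5)
Z = 7 - √422 (Z = 7 - √(22 + 4*10²) = 7 - √(22 + 4*100) = 7 - √(22 + 400) = 7 - √422 ≈ -13.543)
G*Z = 5*(7 - √422) = 35 - 5*√422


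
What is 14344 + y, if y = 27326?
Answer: 41670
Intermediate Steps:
14344 + y = 14344 + 27326 = 41670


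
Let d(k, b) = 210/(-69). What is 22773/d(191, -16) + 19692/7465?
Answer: -781726359/104510 ≈ -7479.9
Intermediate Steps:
d(k, b) = -70/23 (d(k, b) = 210*(-1/69) = -70/23)
22773/d(191, -16) + 19692/7465 = 22773/(-70/23) + 19692/7465 = 22773*(-23/70) + 19692*(1/7465) = -523779/70 + 19692/7465 = -781726359/104510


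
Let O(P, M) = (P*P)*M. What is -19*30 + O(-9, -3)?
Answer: -813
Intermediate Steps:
O(P, M) = M*P² (O(P, M) = P²*M = M*P²)
-19*30 + O(-9, -3) = -19*30 - 3*(-9)² = -570 - 3*81 = -570 - 243 = -813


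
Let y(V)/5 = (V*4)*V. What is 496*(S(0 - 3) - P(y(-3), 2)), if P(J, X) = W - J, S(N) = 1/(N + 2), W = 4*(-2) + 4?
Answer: 90768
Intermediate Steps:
W = -4 (W = -8 + 4 = -4)
S(N) = 1/(2 + N)
y(V) = 20*V² (y(V) = 5*((V*4)*V) = 5*((4*V)*V) = 5*(4*V²) = 20*V²)
P(J, X) = -4 - J
496*(S(0 - 3) - P(y(-3), 2)) = 496*(1/(2 + (0 - 3)) - (-4 - 20*(-3)²)) = 496*(1/(2 - 3) - (-4 - 20*9)) = 496*(1/(-1) - (-4 - 1*180)) = 496*(-1 - (-4 - 180)) = 496*(-1 - 1*(-184)) = 496*(-1 + 184) = 496*183 = 90768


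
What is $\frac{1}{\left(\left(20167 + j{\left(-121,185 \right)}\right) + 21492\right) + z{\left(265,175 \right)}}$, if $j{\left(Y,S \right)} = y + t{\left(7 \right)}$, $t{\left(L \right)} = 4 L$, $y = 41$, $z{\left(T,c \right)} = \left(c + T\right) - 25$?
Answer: $\frac{1}{42143} \approx 2.3729 \cdot 10^{-5}$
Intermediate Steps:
$z{\left(T,c \right)} = -25 + T + c$ ($z{\left(T,c \right)} = \left(T + c\right) - 25 = -25 + T + c$)
$j{\left(Y,S \right)} = 69$ ($j{\left(Y,S \right)} = 41 + 4 \cdot 7 = 41 + 28 = 69$)
$\frac{1}{\left(\left(20167 + j{\left(-121,185 \right)}\right) + 21492\right) + z{\left(265,175 \right)}} = \frac{1}{\left(\left(20167 + 69\right) + 21492\right) + \left(-25 + 265 + 175\right)} = \frac{1}{\left(20236 + 21492\right) + 415} = \frac{1}{41728 + 415} = \frac{1}{42143}$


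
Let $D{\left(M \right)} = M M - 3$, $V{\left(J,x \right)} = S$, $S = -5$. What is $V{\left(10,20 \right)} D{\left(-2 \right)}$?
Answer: $-5$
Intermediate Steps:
$V{\left(J,x \right)} = -5$
$D{\left(M \right)} = -3 + M^{2}$ ($D{\left(M \right)} = M^{2} - 3 = -3 + M^{2}$)
$V{\left(10,20 \right)} D{\left(-2 \right)} = - 5 \left(-3 + \left(-2\right)^{2}\right) = - 5 \left(-3 + 4\right) = \left(-5\right) 1 = -5$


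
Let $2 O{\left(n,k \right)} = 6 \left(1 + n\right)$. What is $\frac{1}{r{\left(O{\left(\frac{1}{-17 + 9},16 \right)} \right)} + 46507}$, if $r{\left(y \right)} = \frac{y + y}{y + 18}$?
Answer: $\frac{55}{2557899} \approx 2.1502 \cdot 10^{-5}$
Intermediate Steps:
$O{\left(n,k \right)} = 3 + 3 n$ ($O{\left(n,k \right)} = \frac{6 \left(1 + n\right)}{2} = \frac{6 + 6 n}{2} = 3 + 3 n$)
$r{\left(y \right)} = \frac{2 y}{18 + y}$
$\frac{1}{r{\left(O{\left(\frac{1}{-17 + 9},16 \right)} \right)} + 46507} = \frac{1}{\frac{2 \left(3 + \frac{3}{-17 + 9}\right)}{18 + \left(3 + \frac{3}{-17 + 9}\right)} + 46507} = \frac{1}{\frac{2 \left(3 + \frac{3}{-8}\right)}{18 + \left(3 + \frac{3}{-8}\right)} + 46507} = \frac{1}{\frac{2 \left(3 + 3 \left(- \frac{1}{8}\right)\right)}{18 + \left(3 + 3 \left(- \frac{1}{8}\right)\right)} + 46507} = \frac{1}{\frac{2 \left(3 - \frac{3}{8}\right)}{18 + \left(3 - \frac{3}{8}\right)} + 46507} = \frac{1}{2 \cdot \frac{21}{8} \frac{1}{18 + \frac{21}{8}} + 46507} = \frac{1}{2 \cdot \frac{21}{8} \frac{1}{\frac{165}{8}} + 46507} = \frac{1}{2 \cdot \frac{21}{8} \cdot \frac{8}{165} + 46507} = \frac{1}{\frac{14}{55} + 46507} = \frac{1}{\frac{2557899}{55}} = \frac{55}{2557899}$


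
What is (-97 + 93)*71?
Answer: -284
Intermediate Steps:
(-97 + 93)*71 = -4*71 = -284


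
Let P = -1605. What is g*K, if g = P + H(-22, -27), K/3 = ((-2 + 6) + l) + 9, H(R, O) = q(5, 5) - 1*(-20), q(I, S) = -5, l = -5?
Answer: -38160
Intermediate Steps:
H(R, O) = 15 (H(R, O) = -5 - 1*(-20) = -5 + 20 = 15)
K = 24 (K = 3*(((-2 + 6) - 5) + 9) = 3*((4 - 5) + 9) = 3*(-1 + 9) = 3*8 = 24)
g = -1590 (g = -1605 + 15 = -1590)
g*K = -1590*24 = -38160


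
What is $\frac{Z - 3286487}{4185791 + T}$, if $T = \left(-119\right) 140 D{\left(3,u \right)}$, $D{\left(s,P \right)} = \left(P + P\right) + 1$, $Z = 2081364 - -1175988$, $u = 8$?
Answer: $- \frac{29135}{3902571} \approx -0.0074656$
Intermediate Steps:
$Z = 3257352$ ($Z = 2081364 + 1175988 = 3257352$)
$D{\left(s,P \right)} = 1 + 2 P$ ($D{\left(s,P \right)} = 2 P + 1 = 1 + 2 P$)
$T = -283220$ ($T = \left(-119\right) 140 \left(1 + 2 \cdot 8\right) = - 16660 \left(1 + 16\right) = \left(-16660\right) 17 = -283220$)
$\frac{Z - 3286487}{4185791 + T} = \frac{3257352 - 3286487}{4185791 - 283220} = - \frac{29135}{3902571}$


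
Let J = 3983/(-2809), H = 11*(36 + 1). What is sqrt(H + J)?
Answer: 4*sqrt(71205)/53 ≈ 20.139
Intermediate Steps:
H = 407 (H = 11*37 = 407)
J = -3983/2809 (J = 3983*(-1/2809) = -3983/2809 ≈ -1.4179)
sqrt(H + J) = sqrt(407 - 3983/2809) = sqrt(1139280/2809) = 4*sqrt(71205)/53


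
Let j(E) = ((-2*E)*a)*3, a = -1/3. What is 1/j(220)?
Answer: 1/440 ≈ 0.0022727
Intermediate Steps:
a = -1/3 (a = -1*1/3 = -1/3 ≈ -0.33333)
j(E) = 2*E (j(E) = (-2*E*(-1/3))*3 = (2*E/3)*3 = 2*E)
1/j(220) = 1/(2*220) = 1/440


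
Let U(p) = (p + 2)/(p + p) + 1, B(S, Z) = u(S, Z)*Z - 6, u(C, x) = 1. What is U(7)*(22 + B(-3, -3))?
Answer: 299/14 ≈ 21.357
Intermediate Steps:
B(S, Z) = -6 + Z (B(S, Z) = 1*Z - 6 = Z - 6 = -6 + Z)
U(p) = 1 + (2 + p)/(2*p) (U(p) = (2 + p)/((2*p)) + 1 = (2 + p)*(1/(2*p)) + 1 = (2 + p)/(2*p) + 1 = 1 + (2 + p)/(2*p))
U(7)*(22 + B(-3, -3)) = (3/2 + 1/7)*(22 + (-6 - 3)) = (3/2 + ⅐)*(22 - 9) = (23/14)*13 = 299/14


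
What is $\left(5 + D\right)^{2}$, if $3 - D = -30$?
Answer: $1444$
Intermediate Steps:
$D = 33$ ($D = 3 - -30 = 3 + 30 = 33$)
$\left(5 + D\right)^{2} = \left(5 + 33\right)^{2} = 38^{2} = 1444$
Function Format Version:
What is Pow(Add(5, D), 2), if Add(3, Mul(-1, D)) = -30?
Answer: 1444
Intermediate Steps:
D = 33 (D = Add(3, Mul(-1, -30)) = Add(3, 30) = 33)
Pow(Add(5, D), 2) = Pow(Add(5, 33), 2) = Pow(38, 2) = 1444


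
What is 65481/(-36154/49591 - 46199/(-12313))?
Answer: 39983614220823/1845890407 ≈ 21661.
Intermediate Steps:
65481/(-36154/49591 - 46199/(-12313)) = 65481/(-36154*1/49591 - 46199*(-1/12313)) = 65481/(-36154/49591 + 46199/12313) = 65481/(1845890407/610613983) = 65481*(610613983/1845890407) = 39983614220823/1845890407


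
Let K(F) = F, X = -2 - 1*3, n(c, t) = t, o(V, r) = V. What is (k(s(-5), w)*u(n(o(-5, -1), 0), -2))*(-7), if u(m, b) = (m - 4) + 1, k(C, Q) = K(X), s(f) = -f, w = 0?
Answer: -105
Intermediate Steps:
X = -5 (X = -2 - 3 = -5)
k(C, Q) = -5
u(m, b) = -3 + m (u(m, b) = (-4 + m) + 1 = -3 + m)
(k(s(-5), w)*u(n(o(-5, -1), 0), -2))*(-7) = -5*(-3 + 0)*(-7) = -5*(-3)*(-7) = 15*(-7) = -105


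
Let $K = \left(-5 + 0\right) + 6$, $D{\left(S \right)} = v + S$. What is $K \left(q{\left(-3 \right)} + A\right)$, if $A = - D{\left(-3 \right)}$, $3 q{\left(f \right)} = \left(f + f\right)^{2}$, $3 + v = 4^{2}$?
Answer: $2$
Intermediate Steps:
$v = 13$ ($v = -3 + 4^{2} = -3 + 16 = 13$)
$q{\left(f \right)} = \frac{4 f^{2}}{3}$ ($q{\left(f \right)} = \frac{\left(f + f\right)^{2}}{3} = \frac{\left(2 f\right)^{2}}{3} = \frac{4 f^{2}}{3}$)
$D{\left(S \right)} = 13 + S$
$K = 1$ ($K = -5 + 6 = 1$)
$A = -10$ ($A = - (13 - 3) = \left(-1\right) 10 = -10$)
$K \left(q{\left(-3 \right)} + A\right) = 1 \left(\frac{4 \left(-3\right)^{2}}{3} - 10\right) = 1 \left(\frac{4}{3} \cdot 9 - 10\right) = 1 \left(12 - 10\right) = 1 \cdot 2 = 2$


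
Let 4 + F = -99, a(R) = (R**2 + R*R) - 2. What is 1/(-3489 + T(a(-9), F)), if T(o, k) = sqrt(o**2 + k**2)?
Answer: -3489/12136912 - sqrt(36209)/12136912 ≈ -0.00030315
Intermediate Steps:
a(R) = -2 + 2*R**2 (a(R) = (R**2 + R**2) - 2 = 2*R**2 - 2 = -2 + 2*R**2)
F = -103 (F = -4 - 99 = -103)
T(o, k) = sqrt(k**2 + o**2)
1/(-3489 + T(a(-9), F)) = 1/(-3489 + sqrt((-103)**2 + (-2 + 2*(-9)**2)**2)) = 1/(-3489 + sqrt(10609 + (-2 + 2*81)**2)) = 1/(-3489 + sqrt(10609 + (-2 + 162)**2)) = 1/(-3489 + sqrt(10609 + 160**2)) = 1/(-3489 + sqrt(10609 + 25600)) = 1/(-3489 + sqrt(36209))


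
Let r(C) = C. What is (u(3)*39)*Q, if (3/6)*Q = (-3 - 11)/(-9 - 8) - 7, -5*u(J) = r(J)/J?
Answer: 1638/17 ≈ 96.353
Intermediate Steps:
u(J) = -⅕ (u(J) = -J/(5*J) = -⅕*1 = -⅕)
Q = -210/17 (Q = 2*((-3 - 11)/(-9 - 8) - 7) = 2*(-14/(-17) - 7) = 2*(-14*(-1/17) - 7) = 2*(14/17 - 7) = 2*(-105/17) = -210/17 ≈ -12.353)
(u(3)*39)*Q = -⅕*39*(-210/17) = -39/5*(-210/17) = 1638/17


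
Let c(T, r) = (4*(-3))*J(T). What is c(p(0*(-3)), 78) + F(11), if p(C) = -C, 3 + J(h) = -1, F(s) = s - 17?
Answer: 42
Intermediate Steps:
F(s) = -17 + s
J(h) = -4 (J(h) = -3 - 1 = -4)
c(T, r) = 48 (c(T, r) = (4*(-3))*(-4) = -12*(-4) = 48)
c(p(0*(-3)), 78) + F(11) = 48 + (-17 + 11) = 48 - 6 = 42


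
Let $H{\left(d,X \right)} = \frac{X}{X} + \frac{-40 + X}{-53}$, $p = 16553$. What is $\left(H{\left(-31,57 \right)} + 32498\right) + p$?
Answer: $\frac{2599739}{53} \approx 49052.0$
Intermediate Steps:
$H{\left(d,X \right)} = \frac{93}{53} - \frac{X}{53}$ ($H{\left(d,X \right)} = 1 + \left(-40 + X\right) \left(- \frac{1}{53}\right) = 1 - \left(- \frac{40}{53} + \frac{X}{53}\right) = \frac{93}{53} - \frac{X}{53}$)
$\left(H{\left(-31,57 \right)} + 32498\right) + p = \left(\left(\frac{93}{53} - \frac{57}{53}\right) + 32498\right) + 16553 = \left(\frac{36}{53} + 32498\right) + 16553 = \frac{1722430}{53} + 16553 = \frac{2599739}{53}$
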